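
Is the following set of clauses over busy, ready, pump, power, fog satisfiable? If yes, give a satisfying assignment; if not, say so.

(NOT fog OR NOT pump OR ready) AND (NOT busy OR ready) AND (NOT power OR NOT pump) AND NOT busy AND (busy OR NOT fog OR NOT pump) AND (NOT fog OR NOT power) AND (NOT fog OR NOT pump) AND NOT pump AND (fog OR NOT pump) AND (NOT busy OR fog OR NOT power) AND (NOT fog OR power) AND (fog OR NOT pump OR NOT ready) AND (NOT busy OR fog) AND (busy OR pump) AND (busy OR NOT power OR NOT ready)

Case busy = True:
  Clause (NOT busy) is falsified — contradiction.
Case busy = False:
  (NOT pump) forces pump = False.
  Clause (busy OR pump) is falsified — contradiction.
Both cases fail, so the formula is unsatisfiable.

Unsatisfiable — no assignment works.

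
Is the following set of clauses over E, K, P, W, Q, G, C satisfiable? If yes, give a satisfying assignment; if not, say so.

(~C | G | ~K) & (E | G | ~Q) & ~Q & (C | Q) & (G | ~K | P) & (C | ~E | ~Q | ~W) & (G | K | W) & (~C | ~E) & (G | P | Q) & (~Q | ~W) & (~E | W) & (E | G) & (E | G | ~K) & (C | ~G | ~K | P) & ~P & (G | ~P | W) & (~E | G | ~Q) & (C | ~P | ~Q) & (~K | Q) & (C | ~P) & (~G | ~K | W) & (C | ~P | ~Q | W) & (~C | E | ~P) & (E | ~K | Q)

Unit clause (~Q) forces Q = False.
In (C | Q) only C is left, so C = True.
In (~C | ~E) only ~E is left, so E = False.
In (E | G) only G is left, so G = True.
Unit clause (~P) forces P = False.
In (~K | Q) only ~K is left, so K = False.
Set W = False.
All clauses satisfied.

E = False; K = False; P = False; W = False; Q = False; G = True; C = True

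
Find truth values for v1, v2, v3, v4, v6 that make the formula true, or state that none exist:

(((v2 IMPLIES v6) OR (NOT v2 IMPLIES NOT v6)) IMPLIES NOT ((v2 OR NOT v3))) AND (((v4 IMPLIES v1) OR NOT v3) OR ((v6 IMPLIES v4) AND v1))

v1 = True, v2 = False, v3 = True, v4 = False, v6 = True

  ((v2 IMPLIES v6) OR (NOT v2 IMPLIES NOT v6)) IMPLIES NOT ((v2 OR NOT v3)) = True
    (v2 IMPLIES v6) OR (NOT v2 IMPLIES NOT v6) = True
      v2 IMPLIES v6 = True
      NOT v2 IMPLIES NOT v6 = False
        NOT v2 = True
        NOT v6 = False
    NOT ((v2 OR NOT v3)) = True
      v2 OR NOT v3 = False
        NOT v3 = False
  ((v4 IMPLIES v1) OR NOT v3) OR ((v6 IMPLIES v4) AND v1) = True
    (v4 IMPLIES v1) OR NOT v3 = True
      v4 IMPLIES v1 = True
      NOT v3 = False
    (v6 IMPLIES v4) AND v1 = False
      v6 IMPLIES v4 = False
Both conjuncts True, so the formula holds.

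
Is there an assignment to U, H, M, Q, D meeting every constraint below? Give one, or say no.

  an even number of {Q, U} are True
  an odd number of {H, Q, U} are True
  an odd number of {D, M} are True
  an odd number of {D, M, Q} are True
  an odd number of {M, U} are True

U = False, H = True, M = True, Q = False, D = False

{Q, U}: 0 true → even ✓
{H, Q, U}: 1 true → odd ✓
{D, M}: 1 true → odd ✓
{D, M, Q}: 1 true → odd ✓
{M, U}: 1 true → odd ✓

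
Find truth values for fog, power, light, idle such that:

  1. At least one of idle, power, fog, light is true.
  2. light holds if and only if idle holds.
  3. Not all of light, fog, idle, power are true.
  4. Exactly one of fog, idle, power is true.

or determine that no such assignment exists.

fog=F, power=T, light=F, idle=F

  (1) {idle, power, fog, light}: 1 true — at least one ✓
  (2) light=F, idle=F — same ✓
  (3) {light, fog, idle, power}: 1/4 true — not all ✓
  (4) {fog, idle, power}: 1 true — exactly one ✓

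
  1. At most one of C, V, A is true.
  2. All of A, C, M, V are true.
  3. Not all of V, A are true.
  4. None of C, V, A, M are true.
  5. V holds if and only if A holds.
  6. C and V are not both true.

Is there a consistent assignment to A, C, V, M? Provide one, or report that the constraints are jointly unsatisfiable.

Unsatisfiable — no assignment works.

Case A = True:
  Constraint (4) is violated (A=T) — contradiction.
Case A = False:
  Constraint (2) is violated (A=F) — contradiction.
Both cases fail — unsatisfiable.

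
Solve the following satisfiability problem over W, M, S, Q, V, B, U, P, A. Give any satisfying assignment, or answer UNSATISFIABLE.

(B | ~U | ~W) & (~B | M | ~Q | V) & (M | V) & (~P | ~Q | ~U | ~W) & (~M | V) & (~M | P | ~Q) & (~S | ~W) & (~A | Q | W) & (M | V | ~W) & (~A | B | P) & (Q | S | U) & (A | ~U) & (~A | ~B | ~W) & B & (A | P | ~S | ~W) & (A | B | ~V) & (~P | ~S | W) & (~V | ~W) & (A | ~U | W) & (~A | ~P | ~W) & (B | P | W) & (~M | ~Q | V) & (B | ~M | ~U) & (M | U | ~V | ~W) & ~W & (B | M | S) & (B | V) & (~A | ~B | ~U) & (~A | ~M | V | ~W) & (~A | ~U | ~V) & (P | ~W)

Unit clause (B) forces B = True.
Unit clause (~W) forces W = False.
Set M = True.
  then (~M | V) forces V = True.
Set S = False.
Set Q = True.
  then (~M | P | ~Q) forces P = True.
Try U = True:
  (A | ~U) forces A = True.
  clause (~A | ~B | ~U) is falsified — backtrack.
So U = False.
Set A = True.
All clauses satisfied.

W=F, M=T, S=F, Q=T, V=T, B=T, U=F, P=T, A=T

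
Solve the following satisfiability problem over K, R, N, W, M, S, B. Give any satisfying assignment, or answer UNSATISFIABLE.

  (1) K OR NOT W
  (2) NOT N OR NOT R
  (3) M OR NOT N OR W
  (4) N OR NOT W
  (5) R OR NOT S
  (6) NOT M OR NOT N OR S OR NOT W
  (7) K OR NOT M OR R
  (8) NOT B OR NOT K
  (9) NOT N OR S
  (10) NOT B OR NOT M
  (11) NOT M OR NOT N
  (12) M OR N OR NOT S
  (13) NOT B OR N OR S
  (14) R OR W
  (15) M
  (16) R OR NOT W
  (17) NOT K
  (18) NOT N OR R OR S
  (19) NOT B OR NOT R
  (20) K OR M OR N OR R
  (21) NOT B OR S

Unit clause (M) forces M = True.
Unit clause (NOT K) forces K = False.
In (K OR NOT W) only NOT W is left, so W = False.
In (K OR NOT M OR R) only R is left, so R = True.
In (NOT B OR NOT M) only NOT B is left, so B = False.
In (NOT M OR NOT N) only NOT N is left, so N = False.
Set S = True.
All clauses satisfied.

K = False, R = True, N = False, W = False, M = True, S = True, B = False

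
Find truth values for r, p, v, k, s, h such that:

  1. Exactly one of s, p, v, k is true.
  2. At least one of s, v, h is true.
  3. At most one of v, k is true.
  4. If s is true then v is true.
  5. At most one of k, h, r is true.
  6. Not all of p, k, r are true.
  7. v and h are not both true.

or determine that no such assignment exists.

r = False, p = True, v = False, k = False, s = False, h = True

  (1) {s, p, v, k}: 1 true — exactly one ✓
  (2) {s, v, h}: 1 true — at least one ✓
  (3) {v, k}: 0 true — at most one ✓
  (4) s=F ⇒ v: vacuous ✓
  (5) {k, h, r}: 1 true — at most one ✓
  (6) {p, k, r}: 1/3 true — not all ✓
  (7) v=F, h=T — not both ✓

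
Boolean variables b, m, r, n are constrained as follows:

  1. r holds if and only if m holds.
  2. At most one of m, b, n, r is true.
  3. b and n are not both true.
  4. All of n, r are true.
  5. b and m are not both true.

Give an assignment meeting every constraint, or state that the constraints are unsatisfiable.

Unsatisfiable — no assignment works.

Case r = True:
  (1) with r=T forces m = True.
  Constraint (2) is violated (m=T, r=T) — contradiction.
Case r = False:
  Constraint (4) is violated (r=F) — contradiction.
Both cases fail — unsatisfiable.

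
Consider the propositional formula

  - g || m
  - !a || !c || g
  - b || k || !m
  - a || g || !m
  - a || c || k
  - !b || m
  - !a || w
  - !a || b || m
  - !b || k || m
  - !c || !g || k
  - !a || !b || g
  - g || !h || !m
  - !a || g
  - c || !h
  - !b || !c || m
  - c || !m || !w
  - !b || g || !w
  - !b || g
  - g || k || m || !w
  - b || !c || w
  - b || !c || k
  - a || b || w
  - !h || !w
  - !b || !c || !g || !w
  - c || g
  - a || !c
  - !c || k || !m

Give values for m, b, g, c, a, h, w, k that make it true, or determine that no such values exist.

Set m = True.
Set b = False.
  then (b || k || !m) forces k = True.
Set g = True.
Set c = True.
  then (b || !c || w) forces w = True.
  then (!h || !w) forces h = False.
  then (a || !c) forces a = True.
All clauses satisfied.

m: True; b: False; g: True; c: True; a: True; h: False; w: True; k: True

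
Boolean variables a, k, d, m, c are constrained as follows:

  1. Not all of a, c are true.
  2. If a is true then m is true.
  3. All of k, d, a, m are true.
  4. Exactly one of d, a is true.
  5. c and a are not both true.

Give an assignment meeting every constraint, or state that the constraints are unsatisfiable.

Unsatisfiable

Case k = True:
  (3) forces d = True.
  (3) forces a = True.
  Constraint (4) is violated (d=T, a=T) — contradiction.
Case k = False:
  Constraint (3) is violated (k=F) — contradiction.
Both cases fail — unsatisfiable.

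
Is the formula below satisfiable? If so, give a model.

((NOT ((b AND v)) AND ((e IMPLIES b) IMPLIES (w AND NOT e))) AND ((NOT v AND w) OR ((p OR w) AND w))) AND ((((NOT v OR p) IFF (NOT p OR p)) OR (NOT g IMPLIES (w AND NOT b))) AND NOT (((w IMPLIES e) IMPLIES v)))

g = False; p = False; v = False; b = False; w = True; e = True

  (NOT ((b AND v)) AND ((e IMPLIES b) IMPLIES (w AND NOT e))) AND ((NOT v AND w) OR ((p OR w) AND w)) = True
    NOT ((b AND v)) AND ((e IMPLIES b) IMPLIES (w AND NOT e)) = True
      NOT ((b AND v)) = True
        b AND v = False
      (e IMPLIES b) IMPLIES (w AND NOT e) = True
        e IMPLIES b = False
        w AND NOT e = False
          NOT e = False
    (NOT v AND w) OR ((p OR w) AND w) = True
      NOT v AND w = True
        NOT v = True
      (p OR w) AND w = True
        p OR w = True
  (((NOT v OR p) IFF (NOT p OR p)) OR (NOT g IMPLIES (w AND NOT b))) AND NOT (((w IMPLIES e) IMPLIES v)) = True
    ((NOT v OR p) IFF (NOT p OR p)) OR (NOT g IMPLIES (w AND NOT b)) = True
      (NOT v OR p) IFF (NOT p OR p) = True
        NOT v OR p = True
          NOT v = True
        NOT p OR p = True
          NOT p = True
      NOT g IMPLIES (w AND NOT b) = True
        NOT g = True
        w AND NOT b = True
          NOT b = True
    NOT (((w IMPLIES e) IMPLIES v)) = True
      (w IMPLIES e) IMPLIES v = False
        w IMPLIES e = True
Both conjuncts True, so the formula holds.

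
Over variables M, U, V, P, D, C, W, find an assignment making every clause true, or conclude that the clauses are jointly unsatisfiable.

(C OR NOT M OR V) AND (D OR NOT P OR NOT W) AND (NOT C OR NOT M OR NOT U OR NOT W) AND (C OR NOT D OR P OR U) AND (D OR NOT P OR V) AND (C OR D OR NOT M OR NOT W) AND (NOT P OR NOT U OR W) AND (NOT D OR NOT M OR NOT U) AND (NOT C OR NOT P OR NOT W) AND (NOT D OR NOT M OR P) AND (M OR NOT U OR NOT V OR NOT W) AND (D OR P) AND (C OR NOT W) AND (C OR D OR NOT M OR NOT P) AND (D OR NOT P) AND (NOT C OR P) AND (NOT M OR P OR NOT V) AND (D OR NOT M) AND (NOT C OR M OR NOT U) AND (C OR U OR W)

M = False, U = True, V = False, P = False, D = True, C = False, W = False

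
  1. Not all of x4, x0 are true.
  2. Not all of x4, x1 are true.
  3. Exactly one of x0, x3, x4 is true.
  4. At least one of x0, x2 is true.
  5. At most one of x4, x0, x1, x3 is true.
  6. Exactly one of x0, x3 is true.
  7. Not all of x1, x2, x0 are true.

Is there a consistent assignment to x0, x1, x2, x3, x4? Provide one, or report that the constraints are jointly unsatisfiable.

x0 = False; x1 = False; x2 = True; x3 = True; x4 = False

  (1) {x4, x0}: 0/2 true — not all ✓
  (2) {x4, x1}: 0/2 true — not all ✓
  (3) {x0, x3, x4}: 1 true — exactly one ✓
  (4) {x0, x2}: 1 true — at least one ✓
  (5) {x4, x0, x1, x3}: 1 true — at most one ✓
  (6) {x0, x3}: 1 true — exactly one ✓
  (7) {x1, x2, x0}: 1/3 true — not all ✓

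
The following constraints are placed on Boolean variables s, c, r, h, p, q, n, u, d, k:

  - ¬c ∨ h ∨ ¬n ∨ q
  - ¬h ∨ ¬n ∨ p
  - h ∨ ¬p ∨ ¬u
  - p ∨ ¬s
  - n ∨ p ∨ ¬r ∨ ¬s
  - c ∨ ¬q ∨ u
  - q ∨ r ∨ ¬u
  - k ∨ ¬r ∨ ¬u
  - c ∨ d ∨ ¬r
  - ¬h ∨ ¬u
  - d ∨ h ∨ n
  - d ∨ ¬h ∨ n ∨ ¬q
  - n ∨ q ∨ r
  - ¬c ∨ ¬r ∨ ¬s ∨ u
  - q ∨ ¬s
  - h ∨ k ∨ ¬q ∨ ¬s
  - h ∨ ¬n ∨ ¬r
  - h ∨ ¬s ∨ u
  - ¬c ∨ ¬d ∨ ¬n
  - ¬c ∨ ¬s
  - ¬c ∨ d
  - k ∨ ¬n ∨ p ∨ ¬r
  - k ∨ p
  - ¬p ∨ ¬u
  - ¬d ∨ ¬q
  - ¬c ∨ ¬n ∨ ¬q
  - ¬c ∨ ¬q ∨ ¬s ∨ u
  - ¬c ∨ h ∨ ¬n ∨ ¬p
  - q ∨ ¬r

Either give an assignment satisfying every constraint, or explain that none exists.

s=F; c=F; r=F; h=F; p=T; q=F; n=T; u=F; d=F; k=T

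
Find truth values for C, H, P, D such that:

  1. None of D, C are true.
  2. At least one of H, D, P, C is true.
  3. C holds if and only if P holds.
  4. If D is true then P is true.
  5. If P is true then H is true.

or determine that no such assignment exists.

C = False, H = True, P = False, D = False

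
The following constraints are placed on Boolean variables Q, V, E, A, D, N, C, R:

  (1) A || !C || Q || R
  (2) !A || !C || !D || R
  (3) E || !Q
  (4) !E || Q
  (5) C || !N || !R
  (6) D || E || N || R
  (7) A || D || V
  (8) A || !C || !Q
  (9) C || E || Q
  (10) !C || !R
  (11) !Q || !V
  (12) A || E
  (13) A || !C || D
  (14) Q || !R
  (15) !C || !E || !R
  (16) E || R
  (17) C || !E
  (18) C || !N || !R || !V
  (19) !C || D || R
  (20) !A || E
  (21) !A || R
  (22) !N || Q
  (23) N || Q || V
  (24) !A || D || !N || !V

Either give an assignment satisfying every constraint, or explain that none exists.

Case C = True:
  (!C || !R) forces R = False.
  (E || R) forces E = True.
  (!E || Q) forces Q = True.
  (A || !C || !Q) forces A = True.
  Clause (!A || R) is falsified — contradiction.
Case C = False:
  (C || !E) forces E = False.
  (E || !Q) forces Q = False.
  Clause (C || E || Q) is falsified — contradiction.
Both cases fail, so the formula is unsatisfiable.

Unsatisfiable — no assignment works.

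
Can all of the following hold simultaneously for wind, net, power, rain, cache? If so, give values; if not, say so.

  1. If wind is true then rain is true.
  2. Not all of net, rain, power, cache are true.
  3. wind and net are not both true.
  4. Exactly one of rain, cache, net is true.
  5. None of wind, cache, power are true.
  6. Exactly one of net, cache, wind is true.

wind=F, net=T, power=F, rain=F, cache=F

  (1) wind=F ⇒ rain: vacuous ✓
  (2) {net, rain, power, cache}: 1/4 true — not all ✓
  (3) wind=F, net=T — not both ✓
  (4) {rain, cache, net}: 1 true — exactly one ✓
  (5) {wind, cache, power}: 0 true — none ✓
  (6) {net, cache, wind}: 1 true — exactly one ✓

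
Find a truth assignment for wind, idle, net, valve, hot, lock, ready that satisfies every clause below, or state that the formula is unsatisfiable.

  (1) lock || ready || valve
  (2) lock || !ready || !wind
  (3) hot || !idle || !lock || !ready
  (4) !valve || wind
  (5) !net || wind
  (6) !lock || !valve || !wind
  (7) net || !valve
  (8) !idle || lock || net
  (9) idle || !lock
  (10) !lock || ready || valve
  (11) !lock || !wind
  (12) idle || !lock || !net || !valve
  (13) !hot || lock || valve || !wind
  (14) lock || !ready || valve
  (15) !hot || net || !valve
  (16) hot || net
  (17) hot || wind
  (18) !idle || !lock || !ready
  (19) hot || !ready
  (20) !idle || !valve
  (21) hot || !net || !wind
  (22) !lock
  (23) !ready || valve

Unit clause (!lock) forces lock = False.
Try wind = False:
  (!valve || wind) forces valve = False.
  (lock || ready || valve) forces ready = True.
  clause (lock || !ready || valve) is falsified — backtrack.
So wind = True.
  then (lock || !ready || !wind) forces ready = False.
  then (lock || ready || valve) forces valve = True.
  then (net || !valve) forces net = True.
  then (!idle || !valve) forces idle = False.
  then (hot || !net || !wind) forces hot = True.
All clauses satisfied.

wind = True, idle = False, net = True, valve = True, hot = True, lock = False, ready = False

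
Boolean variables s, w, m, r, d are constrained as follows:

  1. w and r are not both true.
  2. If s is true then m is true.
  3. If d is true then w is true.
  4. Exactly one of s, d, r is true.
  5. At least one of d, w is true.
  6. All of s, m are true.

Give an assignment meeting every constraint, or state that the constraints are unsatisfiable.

s: True, w: True, m: True, r: False, d: False

  (1) w=T, r=F — not both ✓
  (2) s=T ⇒ m: T ✓
  (3) d=F ⇒ w: vacuous ✓
  (4) {s, d, r}: 1 true — exactly one ✓
  (5) {d, w}: 1 true — at least one ✓
  (6) {s, m}: all 2 true ✓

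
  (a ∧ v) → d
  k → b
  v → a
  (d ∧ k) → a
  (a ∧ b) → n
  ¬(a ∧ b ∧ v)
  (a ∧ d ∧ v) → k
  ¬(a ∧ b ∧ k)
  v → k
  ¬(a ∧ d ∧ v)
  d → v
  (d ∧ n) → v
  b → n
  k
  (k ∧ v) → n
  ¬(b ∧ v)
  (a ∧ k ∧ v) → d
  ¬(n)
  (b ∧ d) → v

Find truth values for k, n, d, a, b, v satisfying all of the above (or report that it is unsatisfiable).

The formula is unsatisfiable.

Case k = True:
  (¬n) forces n = False.
  (¬k ∨ n ∨ ¬v) forces v = False.
  (¬b ∨ n) forces b = False.
  Clause (b ∨ ¬k) is falsified — contradiction.
Case k = False:
  Clause (k) is falsified — contradiction.
Both cases fail, so the formula is unsatisfiable.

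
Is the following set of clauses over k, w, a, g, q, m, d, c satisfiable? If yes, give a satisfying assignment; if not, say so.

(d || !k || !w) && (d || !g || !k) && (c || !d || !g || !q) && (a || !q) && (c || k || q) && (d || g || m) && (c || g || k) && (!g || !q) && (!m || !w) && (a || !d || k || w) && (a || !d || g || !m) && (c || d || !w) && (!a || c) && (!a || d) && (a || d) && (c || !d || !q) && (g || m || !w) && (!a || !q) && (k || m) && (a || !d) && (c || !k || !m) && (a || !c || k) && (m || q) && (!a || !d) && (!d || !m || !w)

Unsatisfiable

Case d = True:
  (a || !d) forces a = True.
  Clause (!a || !d) is falsified — contradiction.
Case d = False:
  (!a || d) forces a = False.
  Clause (a || d) is falsified — contradiction.
Both cases fail, so the formula is unsatisfiable.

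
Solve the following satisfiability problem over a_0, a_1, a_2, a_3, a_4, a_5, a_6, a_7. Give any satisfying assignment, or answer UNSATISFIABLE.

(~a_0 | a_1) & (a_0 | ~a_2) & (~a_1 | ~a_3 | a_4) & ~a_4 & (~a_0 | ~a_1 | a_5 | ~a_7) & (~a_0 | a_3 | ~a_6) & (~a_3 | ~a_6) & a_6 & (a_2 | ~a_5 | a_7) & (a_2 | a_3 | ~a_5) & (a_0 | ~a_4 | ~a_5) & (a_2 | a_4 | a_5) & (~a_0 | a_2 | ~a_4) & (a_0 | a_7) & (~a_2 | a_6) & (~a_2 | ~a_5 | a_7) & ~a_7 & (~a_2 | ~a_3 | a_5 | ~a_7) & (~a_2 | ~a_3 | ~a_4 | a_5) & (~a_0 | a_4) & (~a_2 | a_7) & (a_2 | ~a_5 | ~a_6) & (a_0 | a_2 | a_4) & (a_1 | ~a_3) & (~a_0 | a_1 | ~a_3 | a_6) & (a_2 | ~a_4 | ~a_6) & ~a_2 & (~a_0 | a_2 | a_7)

Case a_0 = True:
  (~a_0 | a_1) forces a_1 = True.
  (~a_4) forces a_4 = False.
  Clause (~a_0 | a_4) is falsified — contradiction.
Case a_0 = False:
  (a_0 | ~a_2) forces a_2 = False.
  (~a_4) forces a_4 = False.
  Clause (a_0 | a_2 | a_4) is falsified — contradiction.
Both cases fail, so the formula is unsatisfiable.

No satisfying assignment exists.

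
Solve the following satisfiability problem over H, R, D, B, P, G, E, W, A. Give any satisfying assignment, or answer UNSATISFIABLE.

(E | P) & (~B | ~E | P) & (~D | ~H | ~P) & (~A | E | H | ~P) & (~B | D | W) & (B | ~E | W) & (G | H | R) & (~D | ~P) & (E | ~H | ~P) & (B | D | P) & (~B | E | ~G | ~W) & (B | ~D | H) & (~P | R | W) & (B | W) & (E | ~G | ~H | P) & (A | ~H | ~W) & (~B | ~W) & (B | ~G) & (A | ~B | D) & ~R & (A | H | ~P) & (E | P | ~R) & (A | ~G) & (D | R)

H=T, R=F, D=T, B=F, P=F, G=F, E=T, W=T, A=T

Unit clause (~R) forces R = False.
In (D | R) only D is left, so D = True.
In (~D | ~P) only ~P is left, so P = False.
In (E | P) only E is left, so E = True.
In (~B | ~E | P) only ~B is left, so B = False.
In (B | ~E | W) only W is left, so W = True.
In (B | ~D | H) only H is left, so H = True.
In (A | ~H | ~W) only A is left, so A = True.
In (B | ~G) only ~G is left, so G = False.
All clauses satisfied.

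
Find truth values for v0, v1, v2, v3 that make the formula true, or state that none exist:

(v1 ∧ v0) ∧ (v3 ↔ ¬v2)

v0: True, v1: True, v2: False, v3: True

  v1 ∧ v0 = True
  v3 ↔ ¬v2 = True
    ¬v2 = True
Both conjuncts True, so the formula holds.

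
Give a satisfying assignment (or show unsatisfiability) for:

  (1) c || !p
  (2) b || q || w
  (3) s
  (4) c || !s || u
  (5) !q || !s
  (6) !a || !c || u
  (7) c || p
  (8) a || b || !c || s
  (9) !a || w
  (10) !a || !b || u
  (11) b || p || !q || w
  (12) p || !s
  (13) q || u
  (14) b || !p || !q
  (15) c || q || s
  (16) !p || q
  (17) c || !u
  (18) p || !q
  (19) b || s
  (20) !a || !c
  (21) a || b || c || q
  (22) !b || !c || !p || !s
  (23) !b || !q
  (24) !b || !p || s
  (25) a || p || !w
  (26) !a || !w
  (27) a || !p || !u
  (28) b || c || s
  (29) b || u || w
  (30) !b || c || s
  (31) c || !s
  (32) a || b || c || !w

The formula is unsatisfiable.

Case s = True:
  (!q || !s) forces q = False.
  (p || !s) forces p = True.
  Clause (!p || q) is falsified — contradiction.
Case s = False:
  Clause (s) is falsified — contradiction.
Both cases fail, so the formula is unsatisfiable.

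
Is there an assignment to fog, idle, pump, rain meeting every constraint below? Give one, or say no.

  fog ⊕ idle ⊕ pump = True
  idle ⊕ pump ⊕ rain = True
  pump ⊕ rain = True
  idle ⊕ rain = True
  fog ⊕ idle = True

fog=T; idle=F; pump=F; rain=T

fog ⊕ idle ⊕ pump = T ⊕ F ⊕ F = True ✓
idle ⊕ pump ⊕ rain = F ⊕ F ⊕ T = True ✓
pump ⊕ rain = F ⊕ T = True ✓
idle ⊕ rain = F ⊕ T = True ✓
fog ⊕ idle = T ⊕ F = True ✓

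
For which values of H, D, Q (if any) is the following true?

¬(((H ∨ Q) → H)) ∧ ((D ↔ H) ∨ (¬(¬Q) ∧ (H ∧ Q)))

H = False; D = False; Q = True

  ¬(((H ∨ Q) → H)) = True
    (H ∨ Q) → H = False
      H ∨ Q = True
  (D ↔ H) ∨ (¬(¬Q) ∧ (H ∧ Q)) = True
    D ↔ H = True
    ¬(¬Q) ∧ (H ∧ Q) = False
      ¬(¬Q) = True
        ¬Q = False
      H ∧ Q = False
Both conjuncts True, so the formula holds.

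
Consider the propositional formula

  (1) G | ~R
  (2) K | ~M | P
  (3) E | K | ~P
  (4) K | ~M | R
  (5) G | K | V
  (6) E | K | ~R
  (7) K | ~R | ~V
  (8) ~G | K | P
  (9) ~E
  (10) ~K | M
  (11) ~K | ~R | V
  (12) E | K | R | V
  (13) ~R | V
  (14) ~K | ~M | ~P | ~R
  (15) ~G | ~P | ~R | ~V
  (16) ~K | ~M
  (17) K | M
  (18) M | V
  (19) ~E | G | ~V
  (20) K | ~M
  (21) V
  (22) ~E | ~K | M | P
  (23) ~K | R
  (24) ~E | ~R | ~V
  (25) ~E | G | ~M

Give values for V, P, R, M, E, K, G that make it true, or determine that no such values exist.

Case M = True:
  (~E) forces E = False.
  (~K | ~M) forces K = False.
  Clause (K | ~M) is falsified — contradiction.
Case M = False:
  (~E) forces E = False.
  (~K | M) forces K = False.
  Clause (K | M) is falsified — contradiction.
Both cases fail, so the formula is unsatisfiable.

The formula is unsatisfiable.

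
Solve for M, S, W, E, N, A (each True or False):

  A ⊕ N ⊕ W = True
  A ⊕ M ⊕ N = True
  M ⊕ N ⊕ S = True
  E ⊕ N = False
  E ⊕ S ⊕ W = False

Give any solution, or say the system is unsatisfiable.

Adding constraints 1, 2, 3, 4, 5 mod 2: every variable appears an even number of times on the left, so the left side is 0.
But the right sides sum to 1 (mod 2). 0 ≠ 1 — the system is inconsistent.

UNSATISFIABLE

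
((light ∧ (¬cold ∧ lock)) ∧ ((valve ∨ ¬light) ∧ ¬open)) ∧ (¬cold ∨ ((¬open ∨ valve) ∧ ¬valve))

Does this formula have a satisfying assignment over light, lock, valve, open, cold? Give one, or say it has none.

light=T, lock=T, valve=T, open=F, cold=F

  (light ∧ (¬cold ∧ lock)) ∧ ((valve ∨ ¬light) ∧ ¬open) = True
    light ∧ (¬cold ∧ lock) = True
      ¬cold ∧ lock = True
        ¬cold = True
    (valve ∨ ¬light) ∧ ¬open = True
      valve ∨ ¬light = True
        ¬light = False
      ¬open = True
  ¬cold ∨ ((¬open ∨ valve) ∧ ¬valve) = True
    ¬cold = True
    (¬open ∨ valve) ∧ ¬valve = False
      ¬open ∨ valve = True
        ¬open = True
      ¬valve = False
Both conjuncts True, so the formula holds.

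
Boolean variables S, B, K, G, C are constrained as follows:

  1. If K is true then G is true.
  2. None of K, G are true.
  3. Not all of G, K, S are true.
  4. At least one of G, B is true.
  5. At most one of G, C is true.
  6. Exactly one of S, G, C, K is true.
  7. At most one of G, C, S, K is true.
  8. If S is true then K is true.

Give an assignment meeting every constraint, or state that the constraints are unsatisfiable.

S=F, B=T, K=F, G=F, C=T

  (1) K=F ⇒ G: vacuous ✓
  (2) {K, G}: 0 true — none ✓
  (3) {G, K, S}: 0/3 true — not all ✓
  (4) {G, B}: 1 true — at least one ✓
  (5) {G, C}: 1 true — at most one ✓
  (6) {S, G, C, K}: 1 true — exactly one ✓
  (7) {G, C, S, K}: 1 true — at most one ✓
  (8) S=F ⇒ K: vacuous ✓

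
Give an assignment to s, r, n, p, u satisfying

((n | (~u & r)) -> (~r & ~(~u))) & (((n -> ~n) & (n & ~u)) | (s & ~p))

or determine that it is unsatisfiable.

s: True; r: False; n: False; p: False; u: True

  (n | (~u & r)) -> (~r & ~(~u)) = True
    n | (~u & r) = False
      ~u & r = False
        ~u = False
    ~r & ~(~u) = True
      ~r = True
      ~(~u) = True
        ~u = False
  ((n -> ~n) & (n & ~u)) | (s & ~p) = True
    (n -> ~n) & (n & ~u) = False
      n -> ~n = True
        ~n = True
      n & ~u = False
        ~u = False
    s & ~p = True
      ~p = True
Both conjuncts True, so the formula holds.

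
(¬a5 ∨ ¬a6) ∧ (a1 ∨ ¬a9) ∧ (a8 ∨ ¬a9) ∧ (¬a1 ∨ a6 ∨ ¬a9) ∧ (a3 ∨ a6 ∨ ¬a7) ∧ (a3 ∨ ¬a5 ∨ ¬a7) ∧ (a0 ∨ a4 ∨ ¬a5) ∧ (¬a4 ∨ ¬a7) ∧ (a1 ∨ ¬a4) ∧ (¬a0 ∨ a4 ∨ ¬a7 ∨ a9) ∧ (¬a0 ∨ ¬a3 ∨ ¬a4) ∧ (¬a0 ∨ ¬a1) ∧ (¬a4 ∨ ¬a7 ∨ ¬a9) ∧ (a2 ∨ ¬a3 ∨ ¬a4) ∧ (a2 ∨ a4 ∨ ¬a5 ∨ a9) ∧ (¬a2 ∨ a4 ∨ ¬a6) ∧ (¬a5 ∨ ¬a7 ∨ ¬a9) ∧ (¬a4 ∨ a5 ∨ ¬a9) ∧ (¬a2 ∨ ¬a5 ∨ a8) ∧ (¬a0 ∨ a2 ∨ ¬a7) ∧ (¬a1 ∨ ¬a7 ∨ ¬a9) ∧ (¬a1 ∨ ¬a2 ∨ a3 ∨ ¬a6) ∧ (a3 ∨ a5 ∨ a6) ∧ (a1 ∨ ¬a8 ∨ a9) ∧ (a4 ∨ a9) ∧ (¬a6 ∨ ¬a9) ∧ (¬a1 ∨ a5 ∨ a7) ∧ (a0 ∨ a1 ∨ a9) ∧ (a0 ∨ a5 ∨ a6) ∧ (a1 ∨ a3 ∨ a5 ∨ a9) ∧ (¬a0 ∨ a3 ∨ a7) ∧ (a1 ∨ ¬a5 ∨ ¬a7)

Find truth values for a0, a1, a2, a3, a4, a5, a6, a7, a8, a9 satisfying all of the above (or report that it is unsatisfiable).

Try a0 = True:
  (¬a0 ∨ ¬a1) forces a1 = False.
  (a1 ∨ ¬a9) forces a9 = False.
  (a1 ∨ ¬a4) forces a4 = False.
  clause (a4 ∨ a9) is falsified — backtrack.
So a0 = False.
Set a1 = True.
Set a2 = False.
Set a3 = False.
Try a4 = False:
  (a0 ∨ a4 ∨ ¬a5) forces a5 = False.
  (a3 ∨ a5 ∨ a6) forces a6 = True.
  (a4 ∨ a9) forces a9 = True.
  clause (¬a6 ∨ ¬a9) is falsified — backtrack.
So a4 = True.
  then (¬a4 ∨ ¬a7) forces a7 = False.
  then (¬a1 ∨ a5 ∨ a7) forces a5 = True.
  then (¬a5 ∨ ¬a6) forces a6 = False.
  then (¬a1 ∨ a6 ∨ ¬a9) forces a9 = False.
Set a8 = False.
All clauses satisfied.

a0=F, a1=T, a2=F, a3=F, a4=T, a5=T, a6=F, a7=F, a8=F, a9=F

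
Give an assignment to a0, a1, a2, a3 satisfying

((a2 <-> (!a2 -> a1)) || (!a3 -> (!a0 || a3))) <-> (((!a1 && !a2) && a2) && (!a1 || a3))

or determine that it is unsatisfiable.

a0 = True, a1 = True, a2 = False, a3 = False

  ((a2 <-> (!a2 -> a1)) || (!a3 -> (!a0 || a3))) <-> (((!a1 && !a2) && a2) && (!a1 || a3)) = True
    (a2 <-> (!a2 -> a1)) || (!a3 -> (!a0 || a3)) = False
      a2 <-> (!a2 -> a1) = False
        !a2 -> a1 = True
          !a2 = True
      !a3 -> (!a0 || a3) = False
        !a3 = True
        !a0 || a3 = False
          !a0 = False
    ((!a1 && !a2) && a2) && (!a1 || a3) = False
      (!a1 && !a2) && a2 = False
        !a1 && !a2 = False
          !a1 = False
          !a2 = True
      !a1 || a3 = False
        !a1 = False
The formula evaluates to True.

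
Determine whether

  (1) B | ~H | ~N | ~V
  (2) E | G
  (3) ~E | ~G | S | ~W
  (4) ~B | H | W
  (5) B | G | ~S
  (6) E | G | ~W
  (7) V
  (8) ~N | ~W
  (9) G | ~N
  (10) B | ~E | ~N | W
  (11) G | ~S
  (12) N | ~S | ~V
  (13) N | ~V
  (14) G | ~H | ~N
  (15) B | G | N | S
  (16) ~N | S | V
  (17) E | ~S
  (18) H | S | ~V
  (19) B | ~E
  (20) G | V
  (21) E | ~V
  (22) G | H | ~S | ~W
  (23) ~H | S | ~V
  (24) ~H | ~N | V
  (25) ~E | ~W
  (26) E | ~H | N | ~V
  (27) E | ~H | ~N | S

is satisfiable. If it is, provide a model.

Unit clause (V) forces V = True.
In (N | ~V) only N is left, so N = True.
In (E | ~V) only E is left, so E = True.
In (~E | ~W) only ~W is left, so W = False.
In (G | ~N) only G is left, so G = True.
In (B | ~E | ~N | W) only B is left, so B = True.
In (~B | H | W) only H is left, so H = True.
In (~H | S | ~V) only S is left, so S = True.
All clauses satisfied.

V: True, B: True, E: True, G: True, N: True, S: True, H: True, W: False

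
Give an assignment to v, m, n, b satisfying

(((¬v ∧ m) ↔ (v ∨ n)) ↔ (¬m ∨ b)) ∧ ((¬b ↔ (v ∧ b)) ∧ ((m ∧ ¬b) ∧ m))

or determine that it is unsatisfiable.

Case b = True: the conjunct ¬b is False.
Case b = False: the conjunct ¬b ↔ (v ∧ b) becomes ¬False ↔ (v ∧ False) = False.
Both cases fail — unsatisfiable.

Unsatisfiable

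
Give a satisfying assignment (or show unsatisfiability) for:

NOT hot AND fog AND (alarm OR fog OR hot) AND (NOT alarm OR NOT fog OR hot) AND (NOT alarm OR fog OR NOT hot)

hot = False; alarm = False; fog = True

Unit clause (NOT hot) forces hot = False.
Unit clause (fog) forces fog = True.
In (NOT alarm OR NOT fog OR hot) only NOT alarm is left, so alarm = False.
Check each clause:
  (NOT hot): NOT hot holds.
  (fog): fog holds.
  (alarm OR fog OR hot): fog holds.
  (NOT alarm OR NOT fog OR hot): NOT alarm holds.
  (NOT alarm OR fog OR NOT hot): NOT alarm holds.
All clauses satisfied.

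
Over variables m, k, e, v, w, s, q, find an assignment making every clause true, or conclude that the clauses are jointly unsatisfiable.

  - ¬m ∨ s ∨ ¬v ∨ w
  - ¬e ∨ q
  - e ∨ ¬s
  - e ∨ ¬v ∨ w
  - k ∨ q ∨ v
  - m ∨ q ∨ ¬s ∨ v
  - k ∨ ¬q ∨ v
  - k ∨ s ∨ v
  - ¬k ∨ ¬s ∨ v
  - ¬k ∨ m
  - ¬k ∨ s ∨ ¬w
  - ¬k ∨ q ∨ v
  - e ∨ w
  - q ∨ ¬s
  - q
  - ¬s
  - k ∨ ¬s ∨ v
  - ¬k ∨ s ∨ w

Unit clause (q) forces q = True.
Unit clause (¬s) forces s = False.
Set m = False.
  then (¬k ∨ m) forces k = False.
  then (k ∨ ¬q ∨ v) forces v = True.
Set e = False.
  then (e ∨ ¬v ∨ w) forces w = True.
All clauses satisfied.

m = False; k = False; e = False; v = True; w = True; s = False; q = True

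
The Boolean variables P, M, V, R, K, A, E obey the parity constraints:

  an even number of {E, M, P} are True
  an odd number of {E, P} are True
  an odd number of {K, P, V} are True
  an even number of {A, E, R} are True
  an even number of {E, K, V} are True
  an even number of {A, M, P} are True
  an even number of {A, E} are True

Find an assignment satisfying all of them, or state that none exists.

P=F, M=T, V=T, R=F, K=F, A=T, E=T

{E, M, P}: 2 true → even ✓
{E, P}: 1 true → odd ✓
{K, P, V}: 1 true → odd ✓
{A, E, R}: 2 true → even ✓
{E, K, V}: 2 true → even ✓
{A, M, P}: 2 true → even ✓
{A, E}: 2 true → even ✓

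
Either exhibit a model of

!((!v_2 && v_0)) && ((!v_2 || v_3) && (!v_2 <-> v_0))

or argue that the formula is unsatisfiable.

v_0: False; v_2: True; v_3: True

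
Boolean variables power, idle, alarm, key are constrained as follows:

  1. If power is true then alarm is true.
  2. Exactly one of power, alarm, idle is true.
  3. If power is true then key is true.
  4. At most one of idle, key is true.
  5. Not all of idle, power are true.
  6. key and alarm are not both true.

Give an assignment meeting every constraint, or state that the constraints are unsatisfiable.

power: False, idle: True, alarm: False, key: False

  (1) power=F ⇒ alarm: vacuous ✓
  (2) {power, alarm, idle}: 1 true — exactly one ✓
  (3) power=F ⇒ key: vacuous ✓
  (4) {idle, key}: 1 true — at most one ✓
  (5) {idle, power}: 1/2 true — not all ✓
  (6) key=F, alarm=F — not both ✓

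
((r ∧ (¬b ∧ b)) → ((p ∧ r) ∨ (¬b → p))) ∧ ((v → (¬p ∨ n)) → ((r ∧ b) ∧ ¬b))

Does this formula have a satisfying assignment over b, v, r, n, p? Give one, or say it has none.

b: True, v: True, r: False, n: False, p: True

  (r ∧ (¬b ∧ b)) → ((p ∧ r) ∨ (¬b → p)) = True
    r ∧ (¬b ∧ b) = False
      ¬b ∧ b = False
        ¬b = False
    (p ∧ r) ∨ (¬b → p) = True
      p ∧ r = False
      ¬b → p = True
        ¬b = False
  (v → (¬p ∨ n)) → ((r ∧ b) ∧ ¬b) = True
    v → (¬p ∨ n) = False
      ¬p ∨ n = False
        ¬p = False
    (r ∧ b) ∧ ¬b = False
      r ∧ b = False
      ¬b = False
Both conjuncts True, so the formula holds.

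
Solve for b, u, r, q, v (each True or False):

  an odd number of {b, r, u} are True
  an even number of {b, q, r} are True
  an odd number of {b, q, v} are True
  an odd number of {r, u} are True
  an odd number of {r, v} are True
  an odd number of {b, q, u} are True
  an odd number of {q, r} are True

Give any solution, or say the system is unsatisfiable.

Unsatisfiable — no assignment works.

Adding constraints 1, 2, 4, 7 mod 2: every variable appears an even number of times on the left, so the left side is 0.
But the right sides sum to 1 (mod 2). 0 ≠ 1 — the system is inconsistent.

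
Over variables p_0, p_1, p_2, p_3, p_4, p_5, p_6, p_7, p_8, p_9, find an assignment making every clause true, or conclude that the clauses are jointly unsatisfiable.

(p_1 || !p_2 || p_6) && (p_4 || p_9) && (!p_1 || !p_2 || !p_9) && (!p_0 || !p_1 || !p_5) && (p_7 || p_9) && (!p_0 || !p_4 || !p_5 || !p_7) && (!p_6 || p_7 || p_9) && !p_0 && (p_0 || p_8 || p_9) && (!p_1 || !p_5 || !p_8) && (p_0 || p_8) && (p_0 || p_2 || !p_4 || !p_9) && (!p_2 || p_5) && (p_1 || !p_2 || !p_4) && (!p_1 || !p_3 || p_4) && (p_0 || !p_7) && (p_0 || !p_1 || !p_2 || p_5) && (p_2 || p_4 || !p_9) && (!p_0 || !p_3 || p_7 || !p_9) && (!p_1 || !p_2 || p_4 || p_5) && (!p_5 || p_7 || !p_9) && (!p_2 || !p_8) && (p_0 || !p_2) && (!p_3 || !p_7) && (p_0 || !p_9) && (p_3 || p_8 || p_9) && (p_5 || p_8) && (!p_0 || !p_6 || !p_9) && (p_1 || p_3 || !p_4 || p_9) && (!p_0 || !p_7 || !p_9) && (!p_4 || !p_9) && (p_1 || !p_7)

Case p_0 = True:
  Clause (!p_0) is falsified — contradiction.
Case p_0 = False:
  (p_0 || p_8) forces p_8 = True.
  (p_0 || !p_7) forces p_7 = False.
  (p_7 || p_9) forces p_9 = True.
  Clause (p_0 || !p_9) is falsified — contradiction.
Both cases fail, so the formula is unsatisfiable.

The formula is unsatisfiable.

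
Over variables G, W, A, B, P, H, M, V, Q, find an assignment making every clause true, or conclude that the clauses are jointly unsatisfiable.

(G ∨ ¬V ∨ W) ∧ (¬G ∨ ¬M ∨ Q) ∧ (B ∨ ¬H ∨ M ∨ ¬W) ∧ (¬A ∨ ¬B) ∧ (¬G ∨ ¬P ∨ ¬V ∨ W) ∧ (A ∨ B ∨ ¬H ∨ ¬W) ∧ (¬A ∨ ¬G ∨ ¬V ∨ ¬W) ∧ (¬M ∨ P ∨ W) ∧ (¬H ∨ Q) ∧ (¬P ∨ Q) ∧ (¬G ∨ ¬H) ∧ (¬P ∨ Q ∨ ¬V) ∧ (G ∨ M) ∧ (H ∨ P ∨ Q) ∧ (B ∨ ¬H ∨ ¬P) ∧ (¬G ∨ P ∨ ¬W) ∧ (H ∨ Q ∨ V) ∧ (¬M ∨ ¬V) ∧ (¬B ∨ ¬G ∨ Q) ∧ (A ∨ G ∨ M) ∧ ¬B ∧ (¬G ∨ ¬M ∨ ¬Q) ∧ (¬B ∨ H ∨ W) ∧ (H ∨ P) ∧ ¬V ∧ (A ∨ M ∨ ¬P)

G = False; W = True; A = True; B = False; P = False; H = True; M = True; V = False; Q = True

Unit clause (¬B) forces B = False.
Unit clause (¬V) forces V = False.
Set G = False.
  then (G ∨ M) forces M = True.
Set W = True.
Set A = True.
Set P = False.
  then (H ∨ P) forces H = True.
  then (¬H ∨ Q) forces Q = True.
All clauses satisfied.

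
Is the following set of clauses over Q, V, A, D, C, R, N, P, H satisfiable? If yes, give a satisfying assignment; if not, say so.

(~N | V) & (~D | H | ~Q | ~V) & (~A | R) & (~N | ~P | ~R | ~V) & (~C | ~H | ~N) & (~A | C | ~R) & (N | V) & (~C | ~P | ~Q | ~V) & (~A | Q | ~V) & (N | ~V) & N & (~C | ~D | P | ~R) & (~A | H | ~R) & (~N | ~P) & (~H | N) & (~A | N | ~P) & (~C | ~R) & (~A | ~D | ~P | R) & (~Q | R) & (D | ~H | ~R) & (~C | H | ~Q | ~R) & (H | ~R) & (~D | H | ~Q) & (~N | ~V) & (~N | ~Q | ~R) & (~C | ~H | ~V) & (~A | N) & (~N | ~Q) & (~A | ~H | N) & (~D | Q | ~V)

Unsatisfiable — no assignment works.

Case N = True:
  (~N | V) forces V = True.
  Clause (~N | ~V) is falsified — contradiction.
Case N = False:
  Clause (N) is falsified — contradiction.
Both cases fail, so the formula is unsatisfiable.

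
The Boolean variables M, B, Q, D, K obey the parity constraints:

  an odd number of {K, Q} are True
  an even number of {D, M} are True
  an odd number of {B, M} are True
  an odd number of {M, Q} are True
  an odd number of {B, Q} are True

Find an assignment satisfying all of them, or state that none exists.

Adding constraints 3, 4, 5 mod 2: every variable appears an even number of times on the left, so the left side is 0.
But the right sides sum to 1 (mod 2). 0 ≠ 1 — the system is inconsistent.

Unsatisfiable — no assignment works.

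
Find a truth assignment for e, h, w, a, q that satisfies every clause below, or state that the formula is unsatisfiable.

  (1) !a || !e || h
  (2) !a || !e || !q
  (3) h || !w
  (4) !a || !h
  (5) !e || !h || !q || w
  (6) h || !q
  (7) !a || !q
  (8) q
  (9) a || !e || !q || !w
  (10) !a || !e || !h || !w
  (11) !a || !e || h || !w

e=F; h=T; w=T; a=F; q=T

Unit clause (q) forces q = True.
In (h || !q) only h is left, so h = True.
In (!a || !q) only !a is left, so a = False.
Try e = True:
  (!e || !h || !q || w) forces w = True.
  clause (a || !e || !q || !w) is falsified — backtrack.
So e = False.
Set w = True.
All clauses satisfied.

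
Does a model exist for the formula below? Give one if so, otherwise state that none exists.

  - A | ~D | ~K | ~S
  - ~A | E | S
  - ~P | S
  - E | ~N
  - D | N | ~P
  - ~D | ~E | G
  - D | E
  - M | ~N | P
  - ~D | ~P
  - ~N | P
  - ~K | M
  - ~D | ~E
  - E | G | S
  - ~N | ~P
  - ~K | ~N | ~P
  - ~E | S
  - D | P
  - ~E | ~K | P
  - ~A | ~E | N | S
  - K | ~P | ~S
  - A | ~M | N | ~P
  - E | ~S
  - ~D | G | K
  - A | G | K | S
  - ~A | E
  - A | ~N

Set A = False.
  then (A | ~N) forces N = False.
Set G = True.
Set E = False.
  then (D | E) forces D = True.
  then (~D | ~P) forces P = False.
  then (E | ~S) forces S = False.
Set M = True.
Set K = True.
All clauses satisfied.

A=F, G=T, E=F, N=F, M=T, D=T, P=F, S=F, K=T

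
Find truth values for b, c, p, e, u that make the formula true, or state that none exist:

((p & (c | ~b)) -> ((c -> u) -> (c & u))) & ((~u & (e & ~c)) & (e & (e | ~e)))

b: True, c: False, p: False, e: True, u: False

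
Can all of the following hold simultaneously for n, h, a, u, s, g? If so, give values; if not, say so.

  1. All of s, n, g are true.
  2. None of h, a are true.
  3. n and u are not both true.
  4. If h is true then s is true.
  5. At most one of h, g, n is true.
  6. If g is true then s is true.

Case n = True:
  (1) forces s = True.
  (1) forces g = True.
  Constraint (5) is violated (g=T, n=T) — contradiction.
Case n = False:
  Constraint (1) is violated (n=F) — contradiction.
Both cases fail — unsatisfiable.

Unsatisfiable — no assignment works.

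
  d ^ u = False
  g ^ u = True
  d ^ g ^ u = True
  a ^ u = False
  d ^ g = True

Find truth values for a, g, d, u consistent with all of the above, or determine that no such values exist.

a = False; g = True; d = False; u = False

d ^ u = F ^ F = False ✓
g ^ u = T ^ F = True ✓
d ^ g ^ u = F ^ T ^ F = True ✓
a ^ u = F ^ F = False ✓
d ^ g = F ^ T = True ✓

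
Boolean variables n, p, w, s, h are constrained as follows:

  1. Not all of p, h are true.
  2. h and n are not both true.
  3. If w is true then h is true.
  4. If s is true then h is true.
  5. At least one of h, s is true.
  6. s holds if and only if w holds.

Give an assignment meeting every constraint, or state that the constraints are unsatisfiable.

n = False, p = False, w = False, s = False, h = True

  (1) {p, h}: 1/2 true — not all ✓
  (2) h=T, n=F — not both ✓
  (3) w=F ⇒ h: vacuous ✓
  (4) s=F ⇒ h: vacuous ✓
  (5) {h, s}: 1 true — at least one ✓
  (6) s=F, w=F — same ✓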